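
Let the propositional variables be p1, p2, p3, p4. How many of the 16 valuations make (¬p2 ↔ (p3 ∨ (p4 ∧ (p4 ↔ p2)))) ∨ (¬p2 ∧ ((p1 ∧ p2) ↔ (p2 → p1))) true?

Initial set: {((¬p2 ↔ (p3 ∨ (p4 ∧ (p4 ↔ p2)))) ∨ (¬p2 ∧ ((p1 ∧ p2) ↔ (p2 → p1))))}.
((¬p2 ↔ (p3 ∨ (p4 ∧ (p4 ↔ p2)))) ∨ (¬p2 ∧ ((p1 ∧ p2) ↔ (p2 → p1)))): β-rule — branch into (¬p2 ↔ (p3 ∨ (p4 ∧ (p4 ↔ p2))))  //  (¬p2 ∧ ((p1 ∧ p2) ↔ (p2 → p1))).
  branch 1 (add (¬p2 ↔ (p3 ∨ (p4 ∧ (p4 ↔ p2))))):
    (¬p2 ↔ (p3 ∨ (p4 ∧ (p4 ↔ p2)))): β-rule — branch into ¬p2, (p3 ∨ (p4 ∧ (p4 ↔ p2)))  //  ¬¬p2, ¬(p3 ∨ (p4 ∧ (p4 ↔ p2))).
      branch 1.1 (add ¬p2, (p3 ∨ (p4 ∧ (p4 ↔ p2)))):
        (p3 ∨ (p4 ∧ (p4 ↔ p2))): β-rule — branch into p3  //  (p4 ∧ (p4 ↔ p2)).
          branch 1.1.1 (add p3):
            ○ open, literals {p2=false, p3=true}.
          branch 1.1.2 (add (p4 ∧ (p4 ↔ p2))):
            (p4 ∧ (p4 ↔ p2)): α-rule — add p4, (p4 ↔ p2).
            (p4 ↔ p2): β-rule — branch into p4, p2  //  ¬p4, ¬p2.
              branch 1.1.2.1 (add p4, p2):
                × closes — contains both p2 and ¬p2.
              branch 1.1.2.2 (add ¬p4, ¬p2):
                × closes — contains both p4 and ¬p4.
      branch 1.2 (add ¬¬p2, ¬(p3 ∨ (p4 ∧ (p4 ↔ p2)))):
        ¬(p3 ∨ (p4 ∧ (p4 ↔ p2))): α-rule — add ¬p3, ¬(p4 ∧ (p4 ↔ p2)).
        ¬(p4 ∧ (p4 ↔ p2)): β-rule — branch into ¬p4  //  ¬(p4 ↔ p2).
          branch 1.2.1 (add ¬p4):
            ○ open, literals {p2=true, p3=false, p4=false}.
          branch 1.2.2 (add ¬(p4 ↔ p2)):
            ¬(p4 ↔ p2): β-rule — branch into p4, ¬p2  //  ¬p4, p2.
              branch 1.2.2.1 (add p4, ¬p2):
                × closes — contains both p2 and ¬p2.
              branch 1.2.2.2 (add ¬p4, p2):
                ○ open, literals {p2=true, p3=false, p4=false}.
  branch 2 (add (¬p2 ∧ ((p1 ∧ p2) ↔ (p2 → p1)))):
    (¬p2 ∧ ((p1 ∧ p2) ↔ (p2 → p1))): α-rule — add ¬p2, ((p1 ∧ p2) ↔ (p2 → p1)).
    ((p1 ∧ p2) ↔ (p2 → p1)): β-rule — branch into (p1 ∧ p2), (p2 → p1)  //  ¬(p1 ∧ p2), ¬(p2 → p1).
      branch 2.1 (add (p1 ∧ p2), (p2 → p1)):
        (p1 ∧ p2): α-rule — add p1, p2.
        × closes — contains both p2 and ¬p2.
      branch 2.2 (add ¬(p1 ∧ p2), ¬(p2 → p1)):
        ¬(p2 → p1): α-rule — add p2, ¬p1.
        × closes — contains both p2 and ¬p2.
5 branches closed, 3 open.
Each open branch fixes some atoms; the unmentioned ones are free. Counting distinct full assignments: branch {p2=false, p3=true} (p1, p4) contributes 4 new; branch {p2=true, p3=false, p4=false} (p1) contributes 2 new; branch {p2=true, p3=false, p4=false} (p1) contributes 0 new. Total: 6.

6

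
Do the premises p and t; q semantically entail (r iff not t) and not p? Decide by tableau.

Initial set: {(p and t); q; not ((r iff not t) and not p)}.
(p and t): α-rule — add p, t.
not ((r iff not t) and not p): β-rule — branch into not (r iff not t)  //  not not p.
  branch 1 (add not (r iff not t)):
    not (r iff not t): β-rule — branch into r, not not t  //  not r, not t.
      branch 1.1 (add r, not not t):
        ○ open, literals {p=1, q=1, r=1, t=1}.
      branch 1.2 (add not r, not t):
        × closes — contains both t and not t.
  branch 2 (add not not p):
    ○ open, literals {p=1, q=1, t=1}.
1 branch closed, 2 open.
An open branch gives a countermodel: p=1, q=1, r=1, t=1 (unmentioned atoms arbitrary); the premises hold there but the conclusion fails.

No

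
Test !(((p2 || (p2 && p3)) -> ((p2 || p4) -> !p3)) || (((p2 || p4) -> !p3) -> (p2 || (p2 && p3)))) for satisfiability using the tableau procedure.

Unsatisfiable

Initial set: {!(((p2 || (p2 && p3)) -> ((p2 || p4) -> !p3)) || (((p2 || p4) -> !p3) -> (p2 || (p2 && p3))))}.
!(((p2 || (p2 && p3)) -> ((p2 || p4) -> !p3)) || (((p2 || p4) -> !p3) -> (p2 || (p2 && p3)))): α-rule — add !((p2 || (p2 && p3)) -> ((p2 || p4) -> !p3)), !(((p2 || p4) -> !p3) -> (p2 || (p2 && p3))).
!((p2 || (p2 && p3)) -> ((p2 || p4) -> !p3)): α-rule — add (p2 || (p2 && p3)), !((p2 || p4) -> !p3).
!(((p2 || p4) -> !p3) -> (p2 || (p2 && p3))): α-rule — add ((p2 || p4) -> !p3), !(p2 || (p2 && p3)).
!((p2 || p4) -> !p3): α-rule — add (p2 || p4), !!p3.
!(p2 || (p2 && p3)): α-rule — add !p2, !(p2 && p3).
(p2 || (p2 && p3)): β-rule — branch into p2  //  (p2 && p3).
  branch 1 (add p2):
    × closes — contains both p2 and !p2.
  branch 2 (add (p2 && p3)):
    (p2 && p3): α-rule — add p2, p3.
    × closes — contains both p2 and !p2.
All 2 branches close.
Every branch closed; the formula is unsatisfiable.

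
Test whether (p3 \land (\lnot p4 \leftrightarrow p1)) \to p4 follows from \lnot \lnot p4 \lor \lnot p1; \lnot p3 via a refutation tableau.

Yes

Initial set: {(\lnot \lnot p4 \lor \lnot p1); \lnot p3; \lnot ((p3 \land (\lnot p4 \leftrightarrow p1)) \to p4)}.
\lnot ((p3 \land (\lnot p4 \leftrightarrow p1)) \to p4): α-rule — add (p3 \land (\lnot p4 \leftrightarrow p1)), \lnot p4.
(p3 \land (\lnot p4 \leftrightarrow p1)): α-rule — add p3, (\lnot p4 \leftrightarrow p1).
× closes — contains both p3 and \lnot p3.
All 1 branch closes.
Every branch closed, so the premises entail the conclusion.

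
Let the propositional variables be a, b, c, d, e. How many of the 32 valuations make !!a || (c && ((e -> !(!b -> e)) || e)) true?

24

Initial set: {T (!!a || (c && ((e -> !(!b -> e)) || e)))}.
T (!!a || (c && ((e -> !(!b -> e)) || e))): β-rule — branch into T !!a  //  T (c && ((e -> !(!b -> e)) || e)).
  branch 1 (add T !!a):
    T !!a: drop double negation, giving T a.
    ○ open, literals {a=T}.
  branch 2 (add T (c && ((e -> !(!b -> e)) || e))):
    T (c && ((e -> !(!b -> e)) || e)): α-rule — add T c, T ((e -> !(!b -> e)) || e).
    T ((e -> !(!b -> e)) || e): β-rule — branch into T (e -> !(!b -> e))  //  T e.
      branch 2.1 (add T (e -> !(!b -> e))):
        T (e -> !(!b -> e)): β-rule — branch into F e  //  T !(!b -> e).
          branch 2.1.1 (add F e):
            ○ open, literals {c=T, e=F}.
          branch 2.1.2 (add T !(!b -> e)):
            T !(!b -> e): α-rule — add T !b, F e.
            ○ open, literals {b=F, c=T, e=F}.
      branch 2.2 (add T e):
        ○ open, literals {c=T, e=T}.
0 branches closed, 4 open.
Each open branch fixes some atoms; the unmentioned ones are free. Counting distinct full assignments: branch {a=T} (b, c, d, e) contributes 16 new; branch {c=T, e=F} (a, b, d) contributes 4 new; branch {b=F, c=T, e=F} (a, d) contributes 0 new; branch {c=T, e=T} (a, b, d) contributes 4 new. Total: 24.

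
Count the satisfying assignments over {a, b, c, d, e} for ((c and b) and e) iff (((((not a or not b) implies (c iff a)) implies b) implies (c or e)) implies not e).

Initial set: {T (((c and b) and e) iff (((((not a or not b) implies (c iff a)) implies b) implies (c or e)) implies not e))}.
T (((c and b) and e) iff (((((not a or not b) implies (c iff a)) implies b) implies (c or e)) implies not e)): β-rule — branch into T ((c and b) and e), T (((((not a or not b) implies (c iff a)) implies b) implies (c or e)) implies not e)  //  F ((c and b) and e), F (((((not a or not b) implies (c iff a)) implies b) implies (c or e)) implies not e).
  branch 1 (add T ((c and b) and e), T (((((not a or not b) implies (c iff a)) implies b) implies (c or e)) implies not e)):
    T ((c and b) and e): α-rule — add T (c and b), T e.
    T (c and b): α-rule — add T c, T b.
    T (((((not a or not b) implies (c iff a)) implies b) implies (c or e)) implies not e): β-rule — branch into F ((((not a or not b) implies (c iff a)) implies b) implies (c or e))  //  T not e.
      branch 1.1 (add F ((((not a or not b) implies (c iff a)) implies b) implies (c or e))):
        F ((((not a or not b) implies (c iff a)) implies b) implies (c or e)): α-rule — add T (((not a or not b) implies (c iff a)) implies b), F (c or e).
        F (c or e): α-rule — add F c, F e.
        × closes — contains both c and not c.
      branch 1.2 (add T not e):
        × closes — contains both e and not e.
  branch 2 (add F ((c and b) and e), F (((((not a or not b) implies (c iff a)) implies b) implies (c or e)) implies not e)):
    F (((((not a or not b) implies (c iff a)) implies b) implies (c or e)) implies not e): α-rule — add T ((((not a or not b) implies (c iff a)) implies b) implies (c or e)), F not e.
    F ((c and b) and e): β-rule — branch into F (c and b)  //  F e.
      branch 2.1 (add F (c and b)):
        T ((((not a or not b) implies (c iff a)) implies b) implies (c or e)): β-rule — branch into F (((not a or not b) implies (c iff a)) implies b)  //  T (c or e).
          branch 2.1.1 (add F (((not a or not b) implies (c iff a)) implies b)):
            F (((not a or not b) implies (c iff a)) implies b): α-rule — add T ((not a or not b) implies (c iff a)), F b.
            F (c and b): β-rule — branch into F c  //  F b.
              branch 2.1.1.1 (add F c):
                T ((not a or not b) implies (c iff a)): β-rule — branch into F (not a or not b)  //  T (c iff a).
                  branch 2.1.1.1.1 (add F (not a or not b)):
                    F (not a or not b): α-rule — add F not a, F not b.
                    × closes — contains both b and not b.
                  branch 2.1.1.1.2 (add T (c iff a)):
                    T (c iff a): β-rule — branch into T c, T a  //  F c, F a.
                      branch 2.1.1.1.2.1 (add T c, T a):
                        × closes — contains both c and not c.
                      branch 2.1.1.1.2.2 (add F c, F a):
                        ○ open, literals {a=F, b=F, c=F, e=T}.
              branch 2.1.1.2 (add F b):
                T ((not a or not b) implies (c iff a)): β-rule — branch into F (not a or not b)  //  T (c iff a).
                  branch 2.1.1.2.1 (add F (not a or not b)):
                    F (not a or not b): α-rule — add F not a, F not b.
                    × closes — contains both b and not b.
                  branch 2.1.1.2.2 (add T (c iff a)):
                    T (c iff a): β-rule — branch into T c, T a  //  F c, F a.
                      branch 2.1.1.2.2.1 (add T c, T a):
                        ○ open, literals {a=T, b=F, c=T, e=T}.
                      branch 2.1.1.2.2.2 (add F c, F a):
                        ○ open, literals {a=F, b=F, c=F, e=T}.
          branch 2.1.2 (add T (c or e)):
            F (c and b): β-rule — branch into F c  //  F b.
              branch 2.1.2.1 (add F c):
                T (c or e): β-rule — branch into T c  //  T e.
                  branch 2.1.2.1.1 (add T c):
                    × closes — contains both c and not c.
                  branch 2.1.2.1.2 (add T e):
                    ○ open, literals {c=F, e=T}.
              branch 2.1.2.2 (add F b):
                T (c or e): β-rule — branch into T c  //  T e.
                  branch 2.1.2.2.1 (add T c):
                    ○ open, literals {b=F, c=T, e=T}.
                  branch 2.1.2.2.2 (add T e):
                    ○ open, literals {b=F, e=T}.
      branch 2.2 (add F e):
        × closes — contains both e and not e.
7 branches closed, 6 open.
Each open branch fixes some atoms; the unmentioned ones are free. Counting distinct full assignments: branch {a=F, b=F, c=F, e=T} (d) contributes 2 new; branch {a=T, b=F, c=T, e=T} (d) contributes 2 new; branch {a=F, b=F, c=F, e=T} (d) contributes 0 new; branch {c=F, e=T} (a, b, d) contributes 6 new; branch {b=F, c=T, e=T} (a, d) contributes 2 new; branch {b=F, e=T} (a, c, d) contributes 0 new. Total: 12.

12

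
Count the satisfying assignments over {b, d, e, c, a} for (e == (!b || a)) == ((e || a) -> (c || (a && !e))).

12

Initial set: {((e == (!b || a)) == ((e || a) -> (c || (a && !e))))}.
((e == (!b || a)) == ((e || a) -> (c || (a && !e)))): β-rule — branch into (e == (!b || a)), ((e || a) -> (c || (a && !e)))  //  !(e == (!b || a)), !((e || a) -> (c || (a && !e))).
  branch 1 (add (e == (!b || a)), ((e || a) -> (c || (a && !e)))):
    (e == (!b || a)): β-rule — branch into e, (!b || a)  //  !e, !(!b || a).
      branch 1.1 (add e, (!b || a)):
        ((e || a) -> (c || (a && !e))): β-rule — branch into !(e || a)  //  (c || (a && !e)).
          branch 1.1.1 (add !(e || a)):
            !(e || a): α-rule — add !e, !a.
            × closes — contains both e and !e.
          branch 1.1.2 (add (c || (a && !e))):
            (!b || a): β-rule — branch into !b  //  a.
              branch 1.1.2.1 (add !b):
                (c || (a && !e)): β-rule — branch into c  //  (a && !e).
                  branch 1.1.2.1.1 (add c):
                    ○ open, literals {b=F, c=T, e=T}.
                  branch 1.1.2.1.2 (add (a && !e)):
                    (a && !e): α-rule — add a, !e.
                    × closes — contains both e and !e.
              branch 1.1.2.2 (add a):
                (c || (a && !e)): β-rule — branch into c  //  (a && !e).
                  branch 1.1.2.2.1 (add c):
                    ○ open, literals {a=T, c=T, e=T}.
                  branch 1.1.2.2.2 (add (a && !e)):
                    (a && !e): α-rule — add a, !e.
                    × closes — contains both e and !e.
      branch 1.2 (add !e, !(!b || a)):
        !(!b || a): α-rule — add !!b, !a.
        ((e || a) -> (c || (a && !e))): β-rule — branch into !(e || a)  //  (c || (a && !e)).
          branch 1.2.1 (add !(e || a)):
            !(e || a): α-rule — add !e, !a.
            ○ open, literals {a=F, b=T, e=F}.
          branch 1.2.2 (add (c || (a && !e))):
            (c || (a && !e)): β-rule — branch into c  //  (a && !e).
              branch 1.2.2.1 (add c):
                ○ open, literals {a=F, b=T, c=T, e=F}.
              branch 1.2.2.2 (add (a && !e)):
                (a && !e): α-rule — add a, !e.
                × closes — contains both a and !a.
  branch 2 (add !(e == (!b || a)), !((e || a) -> (c || (a && !e)))):
    !((e || a) -> (c || (a && !e))): α-rule — add (e || a), !(c || (a && !e)).
    !(c || (a && !e)): α-rule — add !c, !(a && !e).
    !(e == (!b || a)): β-rule — branch into e, !(!b || a)  //  !e, (!b || a).
      branch 2.1 (add e, !(!b || a)):
        !(!b || a): α-rule — add !!b, !a.
        (e || a): β-rule — branch into e  //  a.
          branch 2.1.1 (add e):
            !(a && !e): β-rule — branch into !a  //  !!e.
              branch 2.1.1.1 (add !a):
                ○ open, literals {a=F, b=T, c=F, e=T}.
              branch 2.1.1.2 (add !!e):
                ○ open, literals {a=F, b=T, c=F, e=T}.
          branch 2.1.2 (add a):
            × closes — contains both a and !a.
      branch 2.2 (add !e, (!b || a)):
        (e || a): β-rule — branch into e  //  a.
          branch 2.2.1 (add e):
            × closes — contains both e and !e.
          branch 2.2.2 (add a):
            !(a && !e): β-rule — branch into !a  //  !!e.
              branch 2.2.2.1 (add !a):
                × closes — contains both a and !a.
              branch 2.2.2.2 (add !!e):
                × closes — contains both e and !e.
8 branches closed, 6 open.
Each open branch fixes some atoms; the unmentioned ones are free. Counting distinct full assignments: branch {b=F, c=T, e=T} (d, a) contributes 4 new; branch {a=T, c=T, e=T} (b, d) contributes 2 new; branch {a=F, b=T, e=F} (d, c) contributes 4 new; branch {a=F, b=T, c=T, e=F} (d) contributes 0 new; branch {a=F, b=T, c=F, e=T} (d) contributes 2 new; branch {a=F, b=T, c=F, e=T} (d) contributes 0 new. Total: 12.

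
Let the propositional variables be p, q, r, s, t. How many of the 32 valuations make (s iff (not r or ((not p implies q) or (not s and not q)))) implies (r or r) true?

24

Initial set: {((s iff (not r or ((not p implies q) or (not s and not q)))) implies (r or r))}.
((s iff (not r or ((not p implies q) or (not s and not q)))) implies (r or r)): β-rule — branch into not (s iff (not r or ((not p implies q) or (not s and not q))))  //  (r or r).
  branch 1 (add not (s iff (not r or ((not p implies q) or (not s and not q))))):
    not (s iff (not r or ((not p implies q) or (not s and not q)))): β-rule — branch into s, not (not r or ((not p implies q) or (not s and not q)))  //  not s, (not r or ((not p implies q) or (not s and not q))).
      branch 1.1 (add s, not (not r or ((not p implies q) or (not s and not q)))):
        not (not r or ((not p implies q) or (not s and not q))): α-rule — add not not r, not ((not p implies q) or (not s and not q)).
        not ((not p implies q) or (not s and not q)): α-rule — add not (not p implies q), not (not s and not q).
        not (not p implies q): α-rule — add not p, not q.
        not (not s and not q): β-rule — branch into not not s  //  not not q.
          branch 1.1.1 (add not not s):
            ○ open, literals {p=F, q=F, r=T, s=T}.
          branch 1.1.2 (add not not q):
            × closes — contains both q and not q.
      branch 1.2 (add not s, (not r or ((not p implies q) or (not s and not q)))):
        (not r or ((not p implies q) or (not s and not q))): β-rule — branch into not r  //  ((not p implies q) or (not s and not q)).
          branch 1.2.1 (add not r):
            ○ open, literals {r=F, s=F}.
          branch 1.2.2 (add ((not p implies q) or (not s and not q))):
            ((not p implies q) or (not s and not q)): β-rule — branch into (not p implies q)  //  (not s and not q).
              branch 1.2.2.1 (add (not p implies q)):
                (not p implies q): β-rule — branch into not not p  //  q.
                  branch 1.2.2.1.1 (add not not p):
                    ○ open, literals {p=T, s=F}.
                  branch 1.2.2.1.2 (add q):
                    ○ open, literals {q=T, s=F}.
              branch 1.2.2.2 (add (not s and not q)):
                (not s and not q): α-rule — add not s, not q.
                ○ open, literals {q=F, s=F}.
  branch 2 (add (r or r)):
    (r or r): β-rule — branch into r  //  r.
      branch 2.1 (add r):
        ○ open, literals {r=T}.
      branch 2.2 (add r):
        ○ open, literals {r=T}.
1 branch closed, 7 open.
Each open branch fixes some atoms; the unmentioned ones are free. Counting distinct full assignments: branch {p=F, q=F, r=T, s=T} (t) contributes 2 new; branch {r=F, s=F} (p, q, t) contributes 8 new; branch {p=T, s=F} (q, r, t) contributes 4 new; branch {q=T, s=F} (p, r, t) contributes 2 new; branch {q=F, s=F} (p, r, t) contributes 2 new; branch {r=T} (p, q, s, t) contributes 6 new; branch {r=T} (p, q, s, t) contributes 0 new. Total: 24.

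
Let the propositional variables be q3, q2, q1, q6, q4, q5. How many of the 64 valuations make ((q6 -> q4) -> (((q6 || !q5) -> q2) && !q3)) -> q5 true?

50

Initial set: {(((q6 -> q4) -> (((q6 || !q5) -> q2) && !q3)) -> q5)}.
(((q6 -> q4) -> (((q6 || !q5) -> q2) && !q3)) -> q5): β-rule — branch into !((q6 -> q4) -> (((q6 || !q5) -> q2) && !q3))  //  q5.
  branch 1 (add !((q6 -> q4) -> (((q6 || !q5) -> q2) && !q3))):
    !((q6 -> q4) -> (((q6 || !q5) -> q2) && !q3)): α-rule — add (q6 -> q4), !(((q6 || !q5) -> q2) && !q3).
    (q6 -> q4): β-rule — branch into !q6  //  q4.
      branch 1.1 (add !q6):
        !(((q6 || !q5) -> q2) && !q3): β-rule — branch into !((q6 || !q5) -> q2)  //  !!q3.
          branch 1.1.1 (add !((q6 || !q5) -> q2)):
            !((q6 || !q5) -> q2): α-rule — add (q6 || !q5), !q2.
            (q6 || !q5): β-rule — branch into q6  //  !q5.
              branch 1.1.1.1 (add q6):
                × closes — contains both q6 and !q6.
              branch 1.1.1.2 (add !q5):
                ○ open, literals {q2=F, q5=F, q6=F}.
          branch 1.1.2 (add !!q3):
            ○ open, literals {q3=T, q6=F}.
      branch 1.2 (add q4):
        !(((q6 || !q5) -> q2) && !q3): β-rule — branch into !((q6 || !q5) -> q2)  //  !!q3.
          branch 1.2.1 (add !((q6 || !q5) -> q2)):
            !((q6 || !q5) -> q2): α-rule — add (q6 || !q5), !q2.
            (q6 || !q5): β-rule — branch into q6  //  !q5.
              branch 1.2.1.1 (add q6):
                ○ open, literals {q2=F, q4=T, q6=T}.
              branch 1.2.1.2 (add !q5):
                ○ open, literals {q2=F, q4=T, q5=F}.
          branch 1.2.2 (add !!q3):
            ○ open, literals {q3=T, q4=T}.
  branch 2 (add q5):
    ○ open, literals {q5=T}.
1 branch closed, 6 open.
Each open branch fixes some atoms; the unmentioned ones are free. Counting distinct full assignments: branch {q2=F, q5=F, q6=F} (q3, q1, q4) contributes 8 new; branch {q3=T, q6=F} (q2, q1, q4, q5) contributes 12 new; branch {q2=F, q4=T, q6=T} (q3, q1, q5) contributes 8 new; branch {q2=F, q4=T, q5=F} (q3, q1, q6) contributes 0 new; branch {q3=T, q4=T} (q2, q1, q6, q5) contributes 4 new; branch {q5=T} (q3, q2, q1, q6, q4) contributes 18 new. Total: 50.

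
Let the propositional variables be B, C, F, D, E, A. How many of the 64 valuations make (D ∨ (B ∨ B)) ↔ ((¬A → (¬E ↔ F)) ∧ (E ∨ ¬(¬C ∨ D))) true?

28

Initial set: {((D ∨ (B ∨ B)) ↔ ((¬A → (¬E ↔ F)) ∧ (E ∨ ¬(¬C ∨ D))))}.
((D ∨ (B ∨ B)) ↔ ((¬A → (¬E ↔ F)) ∧ (E ∨ ¬(¬C ∨ D)))): β-rule — branch into (D ∨ (B ∨ B)), ((¬A → (¬E ↔ F)) ∧ (E ∨ ¬(¬C ∨ D)))  //  ¬(D ∨ (B ∨ B)), ¬((¬A → (¬E ↔ F)) ∧ (E ∨ ¬(¬C ∨ D))).
  branch 1 (add (D ∨ (B ∨ B)), ((¬A → (¬E ↔ F)) ∧ (E ∨ ¬(¬C ∨ D)))):
    ((¬A → (¬E ↔ F)) ∧ (E ∨ ¬(¬C ∨ D))): α-rule — add (¬A → (¬E ↔ F)), (E ∨ ¬(¬C ∨ D)).
    (D ∨ (B ∨ B)): β-rule — branch into D  //  (B ∨ B).
      branch 1.1 (add D):
        (¬A → (¬E ↔ F)): β-rule — branch into ¬¬A  //  (¬E ↔ F).
          branch 1.1.1 (add ¬¬A):
            (E ∨ ¬(¬C ∨ D)): β-rule — branch into E  //  ¬(¬C ∨ D).
              branch 1.1.1.1 (add E):
                ○ open, literals {A=1, D=1, E=1}.
              branch 1.1.1.2 (add ¬(¬C ∨ D)):
                ¬(¬C ∨ D): α-rule — add ¬¬C, ¬D.
                × closes — contains both D and ¬D.
          branch 1.1.2 (add (¬E ↔ F)):
            (E ∨ ¬(¬C ∨ D)): β-rule — branch into E  //  ¬(¬C ∨ D).
              branch 1.1.2.1 (add E):
                (¬E ↔ F): β-rule — branch into ¬E, F  //  ¬¬E, ¬F.
                  branch 1.1.2.1.1 (add ¬E, F):
                    × closes — contains both E and ¬E.
                  branch 1.1.2.1.2 (add ¬¬E, ¬F):
                    ○ open, literals {D=1, E=1, F=0}.
              branch 1.1.2.2 (add ¬(¬C ∨ D)):
                ¬(¬C ∨ D): α-rule — add ¬¬C, ¬D.
                × closes — contains both D and ¬D.
      branch 1.2 (add (B ∨ B)):
        (¬A → (¬E ↔ F)): β-rule — branch into ¬¬A  //  (¬E ↔ F).
          branch 1.2.1 (add ¬¬A):
            (E ∨ ¬(¬C ∨ D)): β-rule — branch into E  //  ¬(¬C ∨ D).
              branch 1.2.1.1 (add E):
                (B ∨ B): β-rule — branch into B  //  B.
                  branch 1.2.1.1.1 (add B):
                    ○ open, literals {A=1, B=1, E=1}.
                  branch 1.2.1.1.2 (add B):
                    ○ open, literals {A=1, B=1, E=1}.
              branch 1.2.1.2 (add ¬(¬C ∨ D)):
                ¬(¬C ∨ D): α-rule — add ¬¬C, ¬D.
                (B ∨ B): β-rule — branch into B  //  B.
                  branch 1.2.1.2.1 (add B):
                    ○ open, literals {A=1, B=1, C=1, D=0}.
                  branch 1.2.1.2.2 (add B):
                    ○ open, literals {A=1, B=1, C=1, D=0}.
          branch 1.2.2 (add (¬E ↔ F)):
            (E ∨ ¬(¬C ∨ D)): β-rule — branch into E  //  ¬(¬C ∨ D).
              branch 1.2.2.1 (add E):
                (B ∨ B): β-rule — branch into B  //  B.
                  branch 1.2.2.1.1 (add B):
                    (¬E ↔ F): β-rule — branch into ¬E, F  //  ¬¬E, ¬F.
                      branch 1.2.2.1.1.1 (add ¬E, F):
                        × closes — contains both E and ¬E.
                      branch 1.2.2.1.1.2 (add ¬¬E, ¬F):
                        ○ open, literals {B=1, E=1, F=0}.
                  branch 1.2.2.1.2 (add B):
                    (¬E ↔ F): β-rule — branch into ¬E, F  //  ¬¬E, ¬F.
                      branch 1.2.2.1.2.1 (add ¬E, F):
                        × closes — contains both E and ¬E.
                      branch 1.2.2.1.2.2 (add ¬¬E, ¬F):
                        ○ open, literals {B=1, E=1, F=0}.
              branch 1.2.2.2 (add ¬(¬C ∨ D)):
                ¬(¬C ∨ D): α-rule — add ¬¬C, ¬D.
                (B ∨ B): β-rule — branch into B  //  B.
                  branch 1.2.2.2.1 (add B):
                    (¬E ↔ F): β-rule — branch into ¬E, F  //  ¬¬E, ¬F.
                      branch 1.2.2.2.1.1 (add ¬E, F):
                        ○ open, literals {B=1, C=1, D=0, E=0, F=1}.
                      branch 1.2.2.2.1.2 (add ¬¬E, ¬F):
                        ○ open, literals {B=1, C=1, D=0, E=1, F=0}.
                  branch 1.2.2.2.2 (add B):
                    (¬E ↔ F): β-rule — branch into ¬E, F  //  ¬¬E, ¬F.
                      branch 1.2.2.2.2.1 (add ¬E, F):
                        ○ open, literals {B=1, C=1, D=0, E=0, F=1}.
                      branch 1.2.2.2.2.2 (add ¬¬E, ¬F):
                        ○ open, literals {B=1, C=1, D=0, E=1, F=0}.
  branch 2 (add ¬(D ∨ (B ∨ B)), ¬((¬A → (¬E ↔ F)) ∧ (E ∨ ¬(¬C ∨ D)))):
    ¬(D ∨ (B ∨ B)): α-rule — add ¬D, ¬(B ∨ B).
    ¬(B ∨ B): α-rule — add ¬B, ¬B.
    ¬((¬A → (¬E ↔ F)) ∧ (E ∨ ¬(¬C ∨ D))): β-rule — branch into ¬(¬A → (¬E ↔ F))  //  ¬(E ∨ ¬(¬C ∨ D)).
      branch 2.1 (add ¬(¬A → (¬E ↔ F))):
        ¬(¬A → (¬E ↔ F)): α-rule — add ¬A, ¬(¬E ↔ F).
        ¬(¬E ↔ F): β-rule — branch into ¬E, ¬F  //  ¬¬E, F.
          branch 2.1.1 (add ¬E, ¬F):
            ○ open, literals {A=0, B=0, D=0, E=0, F=0}.
          branch 2.1.2 (add ¬¬E, F):
            ○ open, literals {A=0, B=0, D=0, E=1, F=1}.
      branch 2.2 (add ¬(E ∨ ¬(¬C ∨ D))):
        ¬(E ∨ ¬(¬C ∨ D)): α-rule — add ¬E, ¬¬(¬C ∨ D).
        ¬¬(¬C ∨ D): β-rule — branch into ¬C  //  D.
          branch 2.2.1 (add ¬C):
            ○ open, literals {B=0, C=0, D=0, E=0}.
          branch 2.2.2 (add D):
            × closes — contains both D and ¬D.
6 branches closed, 15 open.
Each open branch fixes some atoms; the unmentioned ones are free. Counting distinct full assignments: branch {A=1, D=1, E=1} (B, C, F) contributes 8 new; branch {D=1, E=1, F=0} (B, C, A) contributes 4 new; branch {A=1, B=1, E=1} (C, F, D) contributes 4 new; branch {A=1, B=1, E=1} (C, F, D) contributes 0 new; branch {A=1, B=1, C=1, D=0} (F, E) contributes 2 new; branch {A=1, B=1, C=1, D=0} (F, E) contributes 0 new; branch {B=1, E=1, F=0} (C, D, A) contributes 2 new; branch {B=1, E=1, F=0} (C, D, A) contributes 0 new; branch {B=1, C=1, D=0, E=0, F=1} (A) contributes 1 new; branch {B=1, C=1, D=0, E=1, F=0} (A) contributes 0 new; branch {B=1, C=1, D=0, E=0, F=1} (A) contributes 0 new; branch {B=1, C=1, D=0, E=1, F=0} (A) contributes 0 new; branch {A=0, B=0, D=0, E=0, F=0} (C) contributes 2 new; branch {A=0, B=0, D=0, E=1, F=1} (C) contributes 2 new; branch {B=0, C=0, D=0, E=0} (F, A) contributes 3 new. Total: 28.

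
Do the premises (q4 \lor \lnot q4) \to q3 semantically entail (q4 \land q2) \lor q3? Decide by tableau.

Initial set: {((q4 \lor \lnot q4) \to q3); \lnot ((q4 \land q2) \lor q3)}.
\lnot ((q4 \land q2) \lor q3): α-rule — add \lnot (q4 \land q2), \lnot q3.
((q4 \lor \lnot q4) \to q3): β-rule — branch into \lnot (q4 \lor \lnot q4)  //  q3.
  branch 1 (add \lnot (q4 \lor \lnot q4)):
    \lnot (q4 \lor \lnot q4): α-rule — add \lnot q4, \lnot \lnot q4.
    × closes — contains both q4 and \lnot q4.
  branch 2 (add q3):
    × closes — contains both q3 and \lnot q3.
All 2 branches close.
Every branch closed, so the premises entail the conclusion.

Yes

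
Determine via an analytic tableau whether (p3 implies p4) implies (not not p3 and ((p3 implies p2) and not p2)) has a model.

Initial set: {((p3 implies p4) implies (not not p3 and ((p3 implies p2) and not p2)))}.
((p3 implies p4) implies (not not p3 and ((p3 implies p2) and not p2))): β-rule — branch into not (p3 implies p4)  //  (not not p3 and ((p3 implies p2) and not p2)).
  branch 1 (add not (p3 implies p4)):
    not (p3 implies p4): α-rule — add p3, not p4.
    ○ open, literals {p3=T, p4=F}.
  branch 2 (add (not not p3 and ((p3 implies p2) and not p2))):
    (not not p3 and ((p3 implies p2) and not p2)): α-rule — add not not p3, ((p3 implies p2) and not p2).
    not not p3: drop double negation, giving p3.
    ((p3 implies p2) and not p2): α-rule — add (p3 implies p2), not p2.
    (p3 implies p2): β-rule — branch into not p3  //  p2.
      branch 2.1 (add not p3):
        × closes — contains both p3 and not p3.
      branch 2.2 (add p2):
        × closes — contains both p2 and not p2.
2 branches closed, 1 open.
An open branch gives a satisfying assignment: p3=T, p4=F.

Satisfiable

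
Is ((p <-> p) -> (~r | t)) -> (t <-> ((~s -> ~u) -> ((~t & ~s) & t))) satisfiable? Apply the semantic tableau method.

Satisfiable

Initial set: {(((p <-> p) -> (~r | t)) -> (t <-> ((~s -> ~u) -> ((~t & ~s) & t))))}.
(((p <-> p) -> (~r | t)) -> (t <-> ((~s -> ~u) -> ((~t & ~s) & t)))): β-rule — branch into ~((p <-> p) -> (~r | t))  //  (t <-> ((~s -> ~u) -> ((~t & ~s) & t))).
  branch 1 (add ~((p <-> p) -> (~r | t))):
    ~((p <-> p) -> (~r | t)): α-rule — add (p <-> p), ~(~r | t).
    ~(~r | t): α-rule — add ~~r, ~t.
    (p <-> p): β-rule — branch into p, p  //  ~p, ~p.
      branch 1.1 (add p, p):
        ○ open, literals {p=T, r=T, t=F}.
      branch 1.2 (add ~p, ~p):
        ○ open, literals {p=F, r=T, t=F}.
  branch 2 (add (t <-> ((~s -> ~u) -> ((~t & ~s) & t)))):
    (t <-> ((~s -> ~u) -> ((~t & ~s) & t))): β-rule — branch into t, ((~s -> ~u) -> ((~t & ~s) & t))  //  ~t, ~((~s -> ~u) -> ((~t & ~s) & t)).
      branch 2.1 (add t, ((~s -> ~u) -> ((~t & ~s) & t))):
        ((~s -> ~u) -> ((~t & ~s) & t)): β-rule — branch into ~(~s -> ~u)  //  ((~t & ~s) & t).
          branch 2.1.1 (add ~(~s -> ~u)):
            ~(~s -> ~u): α-rule — add ~s, ~~u.
            ○ open, literals {s=F, t=T, u=T}.
          branch 2.1.2 (add ((~t & ~s) & t)):
            ((~t & ~s) & t): α-rule — add (~t & ~s), t.
            (~t & ~s): α-rule — add ~t, ~s.
            × closes — contains both t and ~t.
      branch 2.2 (add ~t, ~((~s -> ~u) -> ((~t & ~s) & t))):
        ~((~s -> ~u) -> ((~t & ~s) & t)): α-rule — add (~s -> ~u), ~((~t & ~s) & t).
        (~s -> ~u): β-rule — branch into ~~s  //  ~u.
          branch 2.2.1 (add ~~s):
            ~((~t & ~s) & t): β-rule — branch into ~(~t & ~s)  //  ~t.
              branch 2.2.1.1 (add ~(~t & ~s)):
                ~(~t & ~s): β-rule — branch into ~~t  //  ~~s.
                  branch 2.2.1.1.1 (add ~~t):
                    × closes — contains both t and ~t.
                  branch 2.2.1.1.2 (add ~~s):
                    ○ open, literals {s=T, t=F}.
              branch 2.2.1.2 (add ~t):
                ○ open, literals {s=T, t=F}.
          branch 2.2.2 (add ~u):
            ~((~t & ~s) & t): β-rule — branch into ~(~t & ~s)  //  ~t.
              branch 2.2.2.1 (add ~(~t & ~s)):
                ~(~t & ~s): β-rule — branch into ~~t  //  ~~s.
                  branch 2.2.2.1.1 (add ~~t):
                    × closes — contains both t and ~t.
                  branch 2.2.2.1.2 (add ~~s):
                    ○ open, literals {s=T, t=F, u=F}.
              branch 2.2.2.2 (add ~t):
                ○ open, literals {t=F, u=F}.
3 branches closed, 7 open.
An open branch gives a satisfying assignment: p=T, r=T, t=F.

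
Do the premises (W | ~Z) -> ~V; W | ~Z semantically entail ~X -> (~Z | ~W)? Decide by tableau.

No

Initial set: {T ((W | ~Z) -> ~V); T (W | ~Z); F (~X -> (~Z | ~W))}.
F (~X -> (~Z | ~W)): α-rule — add T ~X, F (~Z | ~W).
F (~Z | ~W): α-rule — add F ~Z, F ~W.
T ((W | ~Z) -> ~V): β-rule — branch into F (W | ~Z)  //  T ~V.
  branch 1 (add F (W | ~Z)):
    F (W | ~Z): α-rule — add F W, F ~Z.
    × closes — contains both W and ~W.
  branch 2 (add T ~V):
    T (W | ~Z): β-rule — branch into T W  //  T ~Z.
      branch 2.1 (add T W):
        ○ open, literals {V=false, W=true, X=false, Z=true}.
      branch 2.2 (add T ~Z):
        × closes — contains both Z and ~Z.
2 branches closed, 1 open.
An open branch gives a countermodel: V=false, W=true, X=false, Z=true (unmentioned atoms arbitrary); the premises hold there but the conclusion fails.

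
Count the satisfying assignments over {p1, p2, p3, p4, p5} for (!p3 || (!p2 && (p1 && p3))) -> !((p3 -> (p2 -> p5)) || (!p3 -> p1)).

Initial set: {((!p3 || (!p2 && (p1 && p3))) -> !((p3 -> (p2 -> p5)) || (!p3 -> p1)))}.
((!p3 || (!p2 && (p1 && p3))) -> !((p3 -> (p2 -> p5)) || (!p3 -> p1))): β-rule — branch into !(!p3 || (!p2 && (p1 && p3)))  //  !((p3 -> (p2 -> p5)) || (!p3 -> p1)).
  branch 1 (add !(!p3 || (!p2 && (p1 && p3)))):
    !(!p3 || (!p2 && (p1 && p3))): α-rule — add !!p3, !(!p2 && (p1 && p3)).
    !(!p2 && (p1 && p3)): β-rule — branch into !!p2  //  !(p1 && p3).
      branch 1.1 (add !!p2):
        ○ open, literals {p2=1, p3=1}.
      branch 1.2 (add !(p1 && p3)):
        !(p1 && p3): β-rule — branch into !p1  //  !p3.
          branch 1.2.1 (add !p1):
            ○ open, literals {p1=0, p3=1}.
          branch 1.2.2 (add !p3):
            × closes — contains both p3 and !p3.
  branch 2 (add !((p3 -> (p2 -> p5)) || (!p3 -> p1))):
    !((p3 -> (p2 -> p5)) || (!p3 -> p1)): α-rule — add !(p3 -> (p2 -> p5)), !(!p3 -> p1).
    !(p3 -> (p2 -> p5)): α-rule — add p3, !(p2 -> p5).
    !(!p3 -> p1): α-rule — add !p3, !p1.
    × closes — contains both p3 and !p3.
2 branches closed, 2 open.
Each open branch fixes some atoms; the unmentioned ones are free. Counting distinct full assignments: branch {p2=1, p3=1} (p1, p4, p5) contributes 8 new; branch {p1=0, p3=1} (p2, p4, p5) contributes 4 new. Total: 12.

12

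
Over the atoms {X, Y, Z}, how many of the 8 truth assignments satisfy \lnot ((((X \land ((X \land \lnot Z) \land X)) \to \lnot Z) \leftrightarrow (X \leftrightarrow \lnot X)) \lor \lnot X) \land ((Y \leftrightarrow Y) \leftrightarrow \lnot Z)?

Initial set: {(\lnot ((((X \land ((X \land \lnot Z) \land X)) \to \lnot Z) \leftrightarrow (X \leftrightarrow \lnot X)) \lor \lnot X) \land ((Y \leftrightarrow Y) \leftrightarrow \lnot Z))}.
(\lnot ((((X \land ((X \land \lnot Z) \land X)) \to \lnot Z) \leftrightarrow (X \leftrightarrow \lnot X)) \lor \lnot X) \land ((Y \leftrightarrow Y) \leftrightarrow \lnot Z)): α-rule — add \lnot ((((X \land ((X \land \lnot Z) \land X)) \to \lnot Z) \leftrightarrow (X \leftrightarrow \lnot X)) \lor \lnot X), ((Y \leftrightarrow Y) \leftrightarrow \lnot Z).
\lnot ((((X \land ((X \land \lnot Z) \land X)) \to \lnot Z) \leftrightarrow (X \leftrightarrow \lnot X)) \lor \lnot X): α-rule — add \lnot (((X \land ((X \land \lnot Z) \land X)) \to \lnot Z) \leftrightarrow (X \leftrightarrow \lnot X)), \lnot \lnot X.
((Y \leftrightarrow Y) \leftrightarrow \lnot Z): β-rule — branch into (Y \leftrightarrow Y), \lnot Z  //  \lnot (Y \leftrightarrow Y), \lnot \lnot Z.
  branch 1 (add (Y \leftrightarrow Y), \lnot Z):
    \lnot (((X \land ((X \land \lnot Z) \land X)) \to \lnot Z) \leftrightarrow (X \leftrightarrow \lnot X)): β-rule — branch into ((X \land ((X \land \lnot Z) \land X)) \to \lnot Z), \lnot (X \leftrightarrow \lnot X)  //  \lnot ((X \land ((X \land \lnot Z) \land X)) \to \lnot Z), (X \leftrightarrow \lnot X).
      branch 1.1 (add ((X \land ((X \land \lnot Z) \land X)) \to \lnot Z), \lnot (X \leftrightarrow \lnot X)):
        (Y \leftrightarrow Y): β-rule — branch into Y, Y  //  \lnot Y, \lnot Y.
          branch 1.1.1 (add Y, Y):
            ((X \land ((X \land \lnot Z) \land X)) \to \lnot Z): β-rule — branch into \lnot (X \land ((X \land \lnot Z) \land X))  //  \lnot Z.
              branch 1.1.1.1 (add \lnot (X \land ((X \land \lnot Z) \land X))):
                \lnot (X \leftrightarrow \lnot X): β-rule — branch into X, \lnot \lnot X  //  \lnot X, \lnot X.
                  branch 1.1.1.1.1 (add X, \lnot \lnot X):
                    \lnot (X \land ((X \land \lnot Z) \land X)): β-rule — branch into \lnot X  //  \lnot ((X \land \lnot Z) \land X).
                      branch 1.1.1.1.1.1 (add \lnot X):
                        × closes — contains both X and \lnot X.
                      branch 1.1.1.1.1.2 (add \lnot ((X \land \lnot Z) \land X)):
                        \lnot ((X \land \lnot Z) \land X): β-rule — branch into \lnot (X \land \lnot Z)  //  \lnot X.
                          branch 1.1.1.1.1.2.1 (add \lnot (X \land \lnot Z)):
                            \lnot (X \land \lnot Z): β-rule — branch into \lnot X  //  \lnot \lnot Z.
                              branch 1.1.1.1.1.2.1.1 (add \lnot X):
                                × closes — contains both X and \lnot X.
                              branch 1.1.1.1.1.2.1.2 (add \lnot \lnot Z):
                                × closes — contains both Z and \lnot Z.
                          branch 1.1.1.1.1.2.2 (add \lnot X):
                            × closes — contains both X and \lnot X.
                  branch 1.1.1.1.2 (add \lnot X, \lnot X):
                    × closes — contains both X and \lnot X.
              branch 1.1.1.2 (add \lnot Z):
                \lnot (X \leftrightarrow \lnot X): β-rule — branch into X, \lnot \lnot X  //  \lnot X, \lnot X.
                  branch 1.1.1.2.1 (add X, \lnot \lnot X):
                    ○ open, literals {X=1, Y=1, Z=0}.
                  branch 1.1.1.2.2 (add \lnot X, \lnot X):
                    × closes — contains both X and \lnot X.
          branch 1.1.2 (add \lnot Y, \lnot Y):
            ((X \land ((X \land \lnot Z) \land X)) \to \lnot Z): β-rule — branch into \lnot (X \land ((X \land \lnot Z) \land X))  //  \lnot Z.
              branch 1.1.2.1 (add \lnot (X \land ((X \land \lnot Z) \land X))):
                \lnot (X \leftrightarrow \lnot X): β-rule — branch into X, \lnot \lnot X  //  \lnot X, \lnot X.
                  branch 1.1.2.1.1 (add X, \lnot \lnot X):
                    \lnot (X \land ((X \land \lnot Z) \land X)): β-rule — branch into \lnot X  //  \lnot ((X \land \lnot Z) \land X).
                      branch 1.1.2.1.1.1 (add \lnot X):
                        × closes — contains both X and \lnot X.
                      branch 1.1.2.1.1.2 (add \lnot ((X \land \lnot Z) \land X)):
                        \lnot ((X \land \lnot Z) \land X): β-rule — branch into \lnot (X \land \lnot Z)  //  \lnot X.
                          branch 1.1.2.1.1.2.1 (add \lnot (X \land \lnot Z)):
                            \lnot (X \land \lnot Z): β-rule — branch into \lnot X  //  \lnot \lnot Z.
                              branch 1.1.2.1.1.2.1.1 (add \lnot X):
                                × closes — contains both X and \lnot X.
                              branch 1.1.2.1.1.2.1.2 (add \lnot \lnot Z):
                                × closes — contains both Z and \lnot Z.
                          branch 1.1.2.1.1.2.2 (add \lnot X):
                            × closes — contains both X and \lnot X.
                  branch 1.1.2.1.2 (add \lnot X, \lnot X):
                    × closes — contains both X and \lnot X.
              branch 1.1.2.2 (add \lnot Z):
                \lnot (X \leftrightarrow \lnot X): β-rule — branch into X, \lnot \lnot X  //  \lnot X, \lnot X.
                  branch 1.1.2.2.1 (add X, \lnot \lnot X):
                    ○ open, literals {X=1, Y=0, Z=0}.
                  branch 1.1.2.2.2 (add \lnot X, \lnot X):
                    × closes — contains both X and \lnot X.
      branch 1.2 (add \lnot ((X \land ((X \land \lnot Z) \land X)) \to \lnot Z), (X \leftrightarrow \lnot X)):
        \lnot ((X \land ((X \land \lnot Z) \land X)) \to \lnot Z): α-rule — add (X \land ((X \land \lnot Z) \land X)), \lnot \lnot Z.
        × closes — contains both Z and \lnot Z.
  branch 2 (add \lnot (Y \leftrightarrow Y), \lnot \lnot Z):
    \lnot (((X \land ((X \land \lnot Z) \land X)) \to \lnot Z) \leftrightarrow (X \leftrightarrow \lnot X)): β-rule — branch into ((X \land ((X \land \lnot Z) \land X)) \to \lnot Z), \lnot (X \leftrightarrow \lnot X)  //  \lnot ((X \land ((X \land \lnot Z) \land X)) \to \lnot Z), (X \leftrightarrow \lnot X).
      branch 2.1 (add ((X \land ((X \land \lnot Z) \land X)) \to \lnot Z), \lnot (X \leftrightarrow \lnot X)):
        \lnot (Y \leftrightarrow Y): β-rule — branch into Y, \lnot Y  //  \lnot Y, Y.
          branch 2.1.1 (add Y, \lnot Y):
            × closes — contains both Y and \lnot Y.
          branch 2.1.2 (add \lnot Y, Y):
            × closes — contains both Y and \lnot Y.
      branch 2.2 (add \lnot ((X \land ((X \land \lnot Z) \land X)) \to \lnot Z), (X \leftrightarrow \lnot X)):
        \lnot ((X \land ((X \land \lnot Z) \land X)) \to \lnot Z): α-rule — add (X \land ((X \land \lnot Z) \land X)), \lnot \lnot Z.
        (X \land ((X \land \lnot Z) \land X)): α-rule — add X, ((X \land \lnot Z) \land X).
        ((X \land \lnot Z) \land X): α-rule — add (X \land \lnot Z), X.
        (X \land \lnot Z): α-rule — add X, \lnot Z.
        × closes — contains both Z and \lnot Z.
16 branches closed, 2 open.
Each open branch fixes some atoms; the unmentioned ones are free. Counting distinct full assignments: branch {X=1, Y=1, Z=0} (none free) contributes 1 new; branch {X=1, Y=0, Z=0} (none free) contributes 1 new. Total: 2.

2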